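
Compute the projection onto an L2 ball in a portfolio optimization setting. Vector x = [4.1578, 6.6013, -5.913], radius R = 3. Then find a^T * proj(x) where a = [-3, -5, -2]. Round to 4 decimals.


Step 1: Compute ||x|| (intermediates to 6 decimals).
||x|| = sqrt(4.1578^2 + 6.6013^2 + (-5.913)^2) = 9.789179
Step 2: Project.
Since ||x|| > R, scale = R/||x|| = 3/9.789179 = 0.306461, proj(x) = scale * x
proj(x) = [1.274204, 2.023041, -1.812104]
Step 3: Dot product.
a^T * proj(x) = -3*1.274204 - 5*2.023041 - 2*(-1.812104) = -10.3136


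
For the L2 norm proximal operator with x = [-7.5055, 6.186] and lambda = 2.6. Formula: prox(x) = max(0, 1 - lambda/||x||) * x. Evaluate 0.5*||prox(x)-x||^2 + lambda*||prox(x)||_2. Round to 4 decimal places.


Step 1: Compute ||x||.
||x|| = 9.7262
Step 2: Compute scaling factor.
scale = max(0, 1 - 2.6/9.7262) = 0.7327
Step 3: prox(x) = [-5.4991, 4.5324]
||prox(x)|| = 7.1262
Step 4: Proximal objective.
0.5*||prox-x||^2 = 3.38
lambda*||prox|| = 18.5281
Total = 21.9081


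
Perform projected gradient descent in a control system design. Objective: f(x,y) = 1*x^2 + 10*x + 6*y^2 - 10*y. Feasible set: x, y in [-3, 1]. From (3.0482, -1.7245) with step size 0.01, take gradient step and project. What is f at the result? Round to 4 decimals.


Step 1: Compute gradient at (3.0482, -1.7245).
grad_x = 2*1*3.0482 + 10 = 16.0964
grad_y = 2*6*-1.7245 - 10 = -30.694
Step 2: Gradient step.
x_raw = 3.0482 - 0.01*16.0964 = 2.8872
y_raw = -1.7245 - 0.01*-30.694 = -1.4176
Step 3: Project onto [-3, 1].
x_proj = clip(2.8872) = 1.0
y_proj = clip(-1.4176) = -1.4176
Step 4: Evaluate f.
f(1.0, -1.4176) = 37.2325


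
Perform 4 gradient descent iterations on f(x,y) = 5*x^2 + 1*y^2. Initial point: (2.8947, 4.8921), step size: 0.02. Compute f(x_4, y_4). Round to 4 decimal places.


Gradient descent on f(x,y) = 5*x^2 + 1*y^2.
Starting point: (2.8947, 4.8921), alpha = 0.02
Step 1: grad_x = 2*5*2.8947 = 28.947, grad_y = 2*1*4.8921 = 9.7842
  x_1 = 2.8947 - 0.02*28.947 = 2.3158
  y_1 = 4.8921 - 0.02*9.7842 = 4.6964
Step 2: grad_x = 2*5*2.3158 = 23.1576, grad_y = 2*1*4.6964 = 9.3928
  x_2 = 2.3158 - 0.02*23.1576 = 1.8526
  y_2 = 4.6964 - 0.02*9.3928 = 4.5086
Step 3: grad_x = 2*5*1.8526 = 18.5261, grad_y = 2*1*4.5086 = 9.0171
  x_3 = 1.8526 - 0.02*18.5261 = 1.4821
  y_3 = 4.5086 - 0.02*9.0171 = 4.3282
Step 4: grad_x = 2*5*1.4821 = 14.8209, grad_y = 2*1*4.3282 = 8.6564
  x_4 = 1.4821 - 0.02*14.8209 = 1.1857
  y_4 = 4.3282 - 0.02*8.6564 = 4.1551
f(1.1857, 4.1551) = 5*1.1857^2 + 1*4.1551^2 = 24.2938


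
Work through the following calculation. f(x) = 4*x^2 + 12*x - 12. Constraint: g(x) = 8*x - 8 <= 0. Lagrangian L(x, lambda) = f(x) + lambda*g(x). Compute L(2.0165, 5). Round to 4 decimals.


Step 1: Evaluate f(x).
f(2.0165) = 4*2.0165^2 + 12*2.0165 - 12 = 28.4631
Step 2: Evaluate g(x).
g(2.0165) = 8*2.0165 - 8 = 8.132
Step 3: Compute Lagrangian.
L = 28.4631 + 5*8.132 = 69.1231


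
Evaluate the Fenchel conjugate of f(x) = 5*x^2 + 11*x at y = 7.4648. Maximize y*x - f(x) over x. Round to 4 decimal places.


f*(y) = sup_x {y*x - a*x^2 - b*x} = sup_x {(y-b)*x - a*x^2}
FOC: (y - b) - 2a*x = 0 => x* = (y - b)/(2a)
x* = (7.4648 - 11)/(2*5) = -0.3535
f*(7.4648) = (y-b)^2/(4a) = (7.4648 - 11)^2/(4*5)
= 12.4976/20 = 0.6249


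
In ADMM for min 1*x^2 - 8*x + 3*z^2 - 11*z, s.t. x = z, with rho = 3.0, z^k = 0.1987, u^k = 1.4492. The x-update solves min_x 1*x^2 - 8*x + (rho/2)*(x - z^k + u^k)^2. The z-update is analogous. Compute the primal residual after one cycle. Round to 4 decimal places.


ADMM iteration with rho = 3.0, z^k = 0.1987, u^k = 1.4492
Step 1: x-update.
Minimize 1*x^2 - 8*x + (3.0/2)*(x - 0.1987 + 1.4492)^2
FOC: (2*1 + 3.0)*x = 8 + 3.0*(0.1987 - 1.4492)
x^{k+1} = 0.8497
Step 2: z-update.
Minimize 3*z^2 - 11*z + (3.0/2)*(0.8497 - z + 1.4492)^2
FOC: (2*3 + 3.0)*z = 11 + 3.0*(0.8497 + 1.4492)
z^{k+1} = 1.9885
Step 3: u-update.
u^{k+1} = 1.4492 + 0.8497 - 1.9885 = 0.3104
Step 4: Primal residual = |0.8497 - 1.9885| = 1.1388


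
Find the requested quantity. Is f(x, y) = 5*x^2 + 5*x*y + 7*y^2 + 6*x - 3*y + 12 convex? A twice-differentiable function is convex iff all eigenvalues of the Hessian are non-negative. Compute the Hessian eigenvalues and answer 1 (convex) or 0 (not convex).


The Hessian of f(x,y) = 5*x^2 + 5*x*y + 7*y^2 + 6*x - 3*y + 12 is:
H = [[10, 5], [5, 14]]
Trace = 10 + 14 = 24
Determinant = 10*14 - (5)^2 = 115
Discriminant = (24)^2 - 4*115 = 116.0
Eigenvalues: lambda_1 = 6.6148, lambda_2 = 17.3852
The function is convex.

1


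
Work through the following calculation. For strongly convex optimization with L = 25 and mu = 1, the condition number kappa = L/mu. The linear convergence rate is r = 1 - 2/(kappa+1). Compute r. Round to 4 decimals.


Step 1: Compute the condition number.
kappa = L/mu = 25/1 = 25.0
Step 2: Compute the convergence rate.
r = 1 - 2/(kappa + 1) = 1 - 2*mu/(L + mu) = (L - mu)/(L + mu) = 24/26 = 0.9231


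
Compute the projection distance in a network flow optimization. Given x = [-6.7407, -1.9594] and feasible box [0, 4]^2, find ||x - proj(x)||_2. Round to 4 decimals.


Project each component onto [0, 4].
clip(-6.7407) = 0.0, clip(-1.9594) = 0.0
Projection = [0.0, 0.0]
Squared diffs: [45.437, 3.8392]
Distance = sqrt(49.2762) = 7.0197


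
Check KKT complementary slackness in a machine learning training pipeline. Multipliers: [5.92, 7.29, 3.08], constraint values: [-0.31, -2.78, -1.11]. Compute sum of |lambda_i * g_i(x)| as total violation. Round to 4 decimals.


KKT complementary slackness check:
lambda_1 * g_1 = 5.92 * -0.31 = -1.8352
lambda_2 * g_2 = 7.29 * -2.78 = -20.2662
lambda_3 * g_3 = 3.08 * -1.11 = -3.4188
Total violation = 1.8352 + 20.2662 + 3.4188 = 25.5202


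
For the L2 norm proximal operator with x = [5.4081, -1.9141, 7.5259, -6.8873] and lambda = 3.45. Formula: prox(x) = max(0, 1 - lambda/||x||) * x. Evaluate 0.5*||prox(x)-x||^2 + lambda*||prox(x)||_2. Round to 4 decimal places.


Step 1: Compute ||x||.
||x|| = 11.7041
Step 2: Compute scaling factor.
scale = max(0, 1 - 3.45/11.7041) = 0.7052
Step 3: prox(x) = [3.814, -1.3499, 5.3075, -4.8571]
||prox(x)|| = 8.2541
Step 4: Proximal objective.
0.5*||prox-x||^2 = 5.9513
lambda*||prox|| = 28.4766
Total = 34.4278


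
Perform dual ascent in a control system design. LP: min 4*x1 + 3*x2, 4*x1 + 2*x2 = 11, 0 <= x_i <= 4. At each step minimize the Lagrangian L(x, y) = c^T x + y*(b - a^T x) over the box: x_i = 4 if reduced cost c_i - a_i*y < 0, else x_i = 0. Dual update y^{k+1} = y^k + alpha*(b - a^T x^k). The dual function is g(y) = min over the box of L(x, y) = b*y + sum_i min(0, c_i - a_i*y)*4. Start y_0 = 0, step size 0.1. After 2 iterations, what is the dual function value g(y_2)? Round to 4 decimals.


Dual ascent for LP: min 4*x1 + 3*x2, 4*x1 + 2*x2 = 11, 0 <= x_i <= 4
Step 1: y^k = 0.0, reduced costs: (4.0, 3.0)
  x^k = (0.0, 0.0), subgradient = b - a^T x = 11.0
  y^{k+1} = 0.0 + 0.1*11.0 = 1.1
Step 2: y^k = 1.1, reduced costs: (-0.4, 0.8)
  x^k = (4.0, 0.0), subgradient = b - a^T x = -5.0
  y^{k+1} = 1.1 + 0.1*-5.0 = 0.6
Dual objective at y_2 = 0.6: reduced costs (1.6, 1.8), box minimizer x = (0.0, 0.0)
g(y_2) = b*y + (c1 - a1*y)*x1 + (c2 - a2*y)*x2 = 11*0.6 + 1.6*0.0 + 1.8*0.0 = 6.6 + 0.0 + 0.0 = 6.6


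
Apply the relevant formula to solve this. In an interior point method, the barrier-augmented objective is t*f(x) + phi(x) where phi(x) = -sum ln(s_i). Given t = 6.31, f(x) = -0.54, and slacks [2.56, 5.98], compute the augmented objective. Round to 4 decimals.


Step 1: Compute log-barrier.
ln values: [0.94, 1.7884]
phi = -(0.94 + 1.7884) = -2.7284
Step 2: Compute augmented objective.
t*f(x) = 6.31*-0.54 = -3.4074
Total = -3.4074 - 2.7284 = -6.1358


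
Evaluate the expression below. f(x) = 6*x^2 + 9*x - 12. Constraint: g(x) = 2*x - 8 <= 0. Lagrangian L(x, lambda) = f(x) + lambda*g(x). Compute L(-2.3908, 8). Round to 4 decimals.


Step 1: Evaluate f(x).
f(-2.3908) = 6*(-2.3908)^2 + 9*(-2.3908) - 12 = 0.7783
Step 2: Evaluate g(x).
g(-2.3908) = 2*-2.3908 - 8 = -12.7816
Step 3: Compute Lagrangian.
L = 0.7783 + 8*-12.7816 = -101.4745


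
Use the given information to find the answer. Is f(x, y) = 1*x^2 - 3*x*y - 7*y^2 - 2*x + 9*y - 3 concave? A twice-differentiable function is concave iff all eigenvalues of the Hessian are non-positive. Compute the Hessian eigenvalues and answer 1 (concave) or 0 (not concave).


The Hessian of f(x,y) = 1*x^2 - 3*x*y - 7*y^2 - 2*x + 9*y - 3 is:
H = [[2, -3], [-3, -14]]
Trace = 2 - 14 = -12
Determinant = 2*-14 - (-3)^2 = -37
Discriminant = (-12)^2 - 4*-37 = 292.0
Eigenvalues: lambda_1 = -14.544, lambda_2 = 2.544
The function is not concave.

0


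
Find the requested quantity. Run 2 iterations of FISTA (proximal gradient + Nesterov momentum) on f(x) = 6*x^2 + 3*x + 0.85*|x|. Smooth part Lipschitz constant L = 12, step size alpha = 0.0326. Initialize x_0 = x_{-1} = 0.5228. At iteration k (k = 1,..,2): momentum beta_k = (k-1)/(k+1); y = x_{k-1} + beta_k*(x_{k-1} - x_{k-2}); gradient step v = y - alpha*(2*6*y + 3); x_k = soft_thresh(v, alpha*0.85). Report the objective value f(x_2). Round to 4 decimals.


FISTA on f(x) = 6*x^2 + 3*x + 0.85*|x|
L = 12, alpha = 0.0326
Iteration 1: beta = 0.0, y = 0.5228 + 0.0*(0.5228 - 0.5228) = 0.5228
  grad(y) = 9.2736, v = y - alpha*grad = 0.2205
  prox(v) = soft_thresh(0.2205, 0.0277) = 0.1928
Iteration 2: beta = 0.3333, y = 0.1928 + 0.3333*(0.1928 - 0.5228) = 0.0828
  grad(y) = 3.9931, v = y - alpha*grad = -0.0474
  prox(v) = soft_thresh(-0.0474, 0.0277) = -0.0197
f(x_2) = 6*(-0.0197)^2 + 3*(-0.0197) + 0.85*|-0.0197| = -0.04


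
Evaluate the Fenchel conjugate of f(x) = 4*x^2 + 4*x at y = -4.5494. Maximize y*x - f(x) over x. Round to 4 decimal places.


f*(y) = sup_x {y*x - a*x^2 - b*x} = sup_x {(y-b)*x - a*x^2}
FOC: (y - b) - 2a*x = 0 => x* = (y - b)/(2a)
x* = (-4.5494 - 4)/(2*4) = -1.0687
f*(-4.5494) = (y-b)^2/(4a) = (-4.5494 - 4)^2/(4*4)
= 73.0922/16 = 4.5683


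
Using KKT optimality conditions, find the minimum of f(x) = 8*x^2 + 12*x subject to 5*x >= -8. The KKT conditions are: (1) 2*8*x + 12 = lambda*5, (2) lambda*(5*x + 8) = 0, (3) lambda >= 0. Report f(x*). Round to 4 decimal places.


Step 1: Try lambda = 0 (constraint inactive).
Stationarity: 2*8*x + 12 = 0
x* = -12/(2*8) = -0.75
Check constraint: 5*-0.75 = -3.75 >= -8 -- satisfied.
Step 2: Compute optimal value.
f(x*) = 8*(-0.75)^2 + 12*(-0.75) = -4.5


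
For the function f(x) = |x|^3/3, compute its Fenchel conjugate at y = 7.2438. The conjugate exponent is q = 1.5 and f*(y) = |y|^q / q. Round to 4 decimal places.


The conjugate exponent q satisfies 1/p + 1/q = 1.
p = 3, so q = 3/(3 - 1) = 1.5
|y|^q = 7.2438^1.5 = 19.4962
f*(7.2438) = 19.4962 / 1.5 = 12.9975


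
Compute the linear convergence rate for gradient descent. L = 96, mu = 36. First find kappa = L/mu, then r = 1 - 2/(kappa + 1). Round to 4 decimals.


Step 1: Compute the condition number.
kappa = L/mu = 96/36 = 2.6667
Step 2: Compute the convergence rate.
r = 1 - 2/(kappa + 1) = 1 - 2*mu/(L + mu) = (L - mu)/(L + mu) = 60/132 = 0.4545


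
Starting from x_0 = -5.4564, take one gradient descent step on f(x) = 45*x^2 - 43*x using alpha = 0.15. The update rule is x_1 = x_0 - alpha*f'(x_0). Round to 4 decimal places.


We compute the gradient at x_0 and apply the update.
f'(x) = 90*x - 43
f'(-5.4564) = 90*-5.4564 - 43 = -534.076
x_1 = -5.4564 - 0.15*-534.076 = 74.655


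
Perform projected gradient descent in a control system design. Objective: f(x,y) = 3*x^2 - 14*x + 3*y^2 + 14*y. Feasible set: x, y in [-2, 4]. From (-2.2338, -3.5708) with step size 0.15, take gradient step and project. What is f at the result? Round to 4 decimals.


Step 1: Compute gradient at (-2.2338, -3.5708).
grad_x = 2*3*-2.2338 - 14 = -27.4028
grad_y = 2*3*-3.5708 + 14 = -7.4248
Step 2: Gradient step.
x_raw = -2.2338 - 0.15*-27.4028 = 1.8766
y_raw = -3.5708 - 0.15*-7.4248 = -2.4571
Step 3: Project onto [-2, 4].
x_proj = clip(1.8766) = 1.8766
y_proj = clip(-2.4571) = -2.0
Step 4: Evaluate f.
f(1.8766, -2.0) = -31.7076


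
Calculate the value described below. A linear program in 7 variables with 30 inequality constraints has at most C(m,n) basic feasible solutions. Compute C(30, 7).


Each vertex corresponds to some choice of n active constraints out of m, so the number of vertices is at most C(m, n) = m! / (n!(m-n)!).
m = 30, n = 7
Numerator: 30 * 29 * 28 * 27 * 26 * 25 * 24
Denominator: 7! = 5040
C(30, 7) = 2035800


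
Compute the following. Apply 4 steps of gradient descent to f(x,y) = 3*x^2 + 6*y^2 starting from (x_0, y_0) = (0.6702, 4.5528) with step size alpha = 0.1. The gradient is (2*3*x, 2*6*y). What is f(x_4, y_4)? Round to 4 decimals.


Gradient descent on f(x,y) = 3*x^2 + 6*y^2.
Starting point: (0.6702, 4.5528), alpha = 0.1
Step 1: grad_x = 2*3*0.6702 = 4.0212, grad_y = 2*6*4.5528 = 54.6336
  x_1 = 0.6702 - 0.1*4.0212 = 0.2681
  y_1 = 4.5528 - 0.1*54.6336 = -0.9106
Step 2: grad_x = 2*3*0.2681 = 1.6085, grad_y = 2*6*-0.9106 = -10.9267
  x_2 = 0.2681 - 0.1*1.6085 = 0.1072
  y_2 = -0.9106 - 0.1*-10.9267 = 0.1821
Step 3: grad_x = 2*3*0.1072 = 0.6434, grad_y = 2*6*0.1821 = 2.1853
  x_3 = 0.1072 - 0.1*0.6434 = 0.0429
  y_3 = 0.1821 - 0.1*2.1853 = -0.0364
Step 4: grad_x = 2*3*0.0429 = 0.2574, grad_y = 2*6*-0.0364 = -0.4371
  x_4 = 0.0429 - 0.1*0.2574 = 0.0172
  y_4 = -0.0364 - 0.1*-0.4371 = 0.0073
f(0.0172, 0.0073) = 3*0.0172^2 + 6*0.0073^2 = 0.0012


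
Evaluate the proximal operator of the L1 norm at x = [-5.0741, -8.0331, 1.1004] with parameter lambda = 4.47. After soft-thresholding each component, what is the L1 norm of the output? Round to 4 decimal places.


Soft-thresholding with lambda = 4.47:
prox(-5.0741) = sign(-5.0741)*max(|-5.0741| - 4.47, 0) = -0.6041
prox(-8.0331) = sign(-8.0331)*max(|-8.0331| - 4.47, 0) = -3.5631
prox(1.1004) = sign(1.1004)*max(|1.1004| - 4.47, 0) = 0.0
prox(x) = [-0.6041, -3.5631, 0.0]
||prox(x)||_1 = 0.6041 + 3.5631 + 0.0 = 4.1672


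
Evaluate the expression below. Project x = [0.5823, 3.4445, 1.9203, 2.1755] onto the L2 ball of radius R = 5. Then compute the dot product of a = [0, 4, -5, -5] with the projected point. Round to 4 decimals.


Step 1: Compute ||x|| (intermediates to 6 decimals).
||x|| = sqrt(0.5823^2 + 3.4445^2 + 1.9203^2 + 2.1755^2) = 4.541366
Step 2: Project.
Since ||x|| <= R, proj = x (no scaling needed).
proj(x) = [0.5823, 3.4445, 1.9203, 2.1755]
Step 3: Dot product.
a^T * proj(x) = 0*0.5823 + 4*3.4445 - 5*1.9203 - 5*2.1755 = -6.701


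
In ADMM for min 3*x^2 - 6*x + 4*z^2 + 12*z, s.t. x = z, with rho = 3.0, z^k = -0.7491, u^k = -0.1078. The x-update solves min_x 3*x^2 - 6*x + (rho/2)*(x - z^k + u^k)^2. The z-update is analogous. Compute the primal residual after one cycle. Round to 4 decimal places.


ADMM iteration with rho = 3.0, z^k = -0.7491, u^k = -0.1078
Step 1: x-update.
Minimize 3*x^2 - 6*x + (3.0/2)*(x + 0.7491 - 0.1078)^2
FOC: (2*3 + 3.0)*x = 6 + 3.0*(-0.7491 + 0.1078)
x^{k+1} = 0.4529
Step 2: z-update.
Minimize 4*z^2 + 12*z + (3.0/2)*(0.4529 - z - 0.1078)^2
FOC: (2*4 + 3.0)*z = -12 + 3.0*(0.4529 - 0.1078)
z^{k+1} = -0.9968
Step 3: u-update.
u^{k+1} = -0.1078 + 0.4529 + 0.9968 = 1.3419
Step 4: Primal residual = |0.4529 + 0.9968| = 1.4497


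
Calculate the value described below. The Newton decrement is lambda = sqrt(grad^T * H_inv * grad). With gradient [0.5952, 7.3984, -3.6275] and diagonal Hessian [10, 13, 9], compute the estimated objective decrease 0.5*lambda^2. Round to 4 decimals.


Step 1: H is diagonal, so H^(-1) * g = [0.0595, 0.5691, -0.4031].
Step 2: g^T H^(-1) g = sum_i g_i^2 / H_ii
  = (0.5952)^2/10 + (7.3984)^2/13 + (-3.6275)^2/9
  = 0.0354 + 4.2105 + 1.4621 = 5.708
Step 3: Objective decrease = 0.5 * g^T H^(-1) g = 2.854


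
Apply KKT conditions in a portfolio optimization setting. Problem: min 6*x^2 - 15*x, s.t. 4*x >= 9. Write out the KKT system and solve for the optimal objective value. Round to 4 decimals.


Step 1: Try lambda = 0 (constraint inactive).
x_unc = 15/(2*6) = 1.25
Check: 4*1.25 = 5.0 < 9 -- violated!
Step 2: Constraint must be active: 4*x = 9
x* = 9/4 = 2.25
lambda = (2*6*2.25 - 15)/4 = 3.0
Step 3: Compute optimal value.
f(x*) = 6*2.25^2 - 15*2.25 = -3.375


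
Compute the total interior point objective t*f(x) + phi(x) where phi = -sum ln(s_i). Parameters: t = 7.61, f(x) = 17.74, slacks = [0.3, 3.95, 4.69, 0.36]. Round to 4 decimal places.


Step 1: Compute log-barrier.
ln values: [-1.204, 1.3737, 1.5454, -1.0217]
phi = -(-1.204 + 1.3737 + 1.5454 - 1.0217) = -0.6935
Step 2: Compute augmented objective.
t*f(x) = 7.61*17.74 = 135.0014
Total = 135.0014 - 0.6935 = 134.3079


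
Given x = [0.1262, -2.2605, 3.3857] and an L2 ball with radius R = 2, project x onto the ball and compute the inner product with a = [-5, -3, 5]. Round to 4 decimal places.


Step 1: Compute ||x|| (intermediates to 6 decimals).
||x|| = sqrt(0.1262^2 + (-2.2605)^2 + 3.3857^2) = 4.072929
Step 2: Project.
Since ||x|| > R, scale = R/||x|| = 2/4.072929 = 0.491047, proj(x) = scale * x
proj(x) = [0.06197, -1.110012, 1.662538]
Step 3: Dot product.
a^T * proj(x) = -5*0.06197 - 3*(-1.110012) + 5*1.662538 = 11.3329


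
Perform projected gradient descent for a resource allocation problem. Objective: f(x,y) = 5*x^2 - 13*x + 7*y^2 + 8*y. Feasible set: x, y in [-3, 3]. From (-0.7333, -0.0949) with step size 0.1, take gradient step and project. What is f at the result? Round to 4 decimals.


Step 1: Compute gradient at (-0.7333, -0.0949).
grad_x = 2*5*-0.7333 - 13 = -20.333
grad_y = 2*7*-0.0949 + 8 = 6.6714
Step 2: Gradient step.
x_raw = -0.7333 - 0.1*-20.333 = 1.3
y_raw = -0.0949 - 0.1*6.6714 = -0.762
Step 3: Project onto [-3, 3].
x_proj = clip(1.3) = 1.3
y_proj = clip(-0.762) = -0.762
Step 4: Evaluate f.
f(1.3, -0.762) = -10.4814


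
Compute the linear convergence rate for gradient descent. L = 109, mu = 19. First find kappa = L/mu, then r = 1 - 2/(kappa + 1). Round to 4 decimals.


Step 1: Compute the condition number.
kappa = L/mu = 109/19 = 5.7368
Step 2: Compute the convergence rate.
r = 1 - 2/(kappa + 1) = 1 - 2*mu/(L + mu) = (L - mu)/(L + mu) = 90/128 = 0.7031


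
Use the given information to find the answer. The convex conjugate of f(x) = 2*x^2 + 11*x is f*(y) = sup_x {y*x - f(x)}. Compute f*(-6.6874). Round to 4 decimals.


f*(y) = sup_x {y*x - a*x^2 - b*x} = sup_x {(y-b)*x - a*x^2}
FOC: (y - b) - 2a*x = 0 => x* = (y - b)/(2a)
x* = (-6.6874 - 11)/(2*2) = -4.4219
f*(-6.6874) = (y-b)^2/(4a) = (-6.6874 - 11)^2/(4*2)
= 312.8441/8 = 39.1055


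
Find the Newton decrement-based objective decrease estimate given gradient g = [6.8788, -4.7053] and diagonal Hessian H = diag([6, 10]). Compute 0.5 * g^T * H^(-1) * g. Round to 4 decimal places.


Step 1: H is diagonal, so H^(-1) * g = [1.1465, -0.4705].
Step 2: g^T H^(-1) g = sum_i g_i^2 / H_ii
  = (6.8788)^2/6 + (-4.7053)^2/10
  = 7.8863 + 2.214 = 10.1003
Step 3: Objective decrease = 0.5 * g^T H^(-1) g = 5.0501


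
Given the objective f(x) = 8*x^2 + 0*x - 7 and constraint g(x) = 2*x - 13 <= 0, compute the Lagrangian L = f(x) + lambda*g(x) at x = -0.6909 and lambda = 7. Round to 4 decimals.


Step 1: Evaluate f(x).
f(-0.6909) = 8*(-0.6909)^2 + 0*(-0.6909) - 7 = -3.1813
Step 2: Evaluate g(x).
g(-0.6909) = 2*-0.6909 - 13 = -14.3818
Step 3: Compute Lagrangian.
L = -3.1813 + 7*-14.3818 = -103.8539


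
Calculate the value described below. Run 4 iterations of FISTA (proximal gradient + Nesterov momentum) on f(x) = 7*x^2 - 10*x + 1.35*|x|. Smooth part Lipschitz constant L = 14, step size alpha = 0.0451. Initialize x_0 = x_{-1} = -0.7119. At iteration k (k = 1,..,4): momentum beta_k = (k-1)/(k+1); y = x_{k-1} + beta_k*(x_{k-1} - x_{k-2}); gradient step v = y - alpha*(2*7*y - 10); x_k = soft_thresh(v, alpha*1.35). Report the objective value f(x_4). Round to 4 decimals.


FISTA on f(x) = 7*x^2 - 10*x + 1.35*|x|
L = 14, alpha = 0.0451
Iteration 1: beta = 0.0, y = -0.7119 + 0.0*(-0.7119 + 0.7119) = -0.7119
  grad(y) = -19.9666, v = y - alpha*grad = 0.1886
  prox(v) = soft_thresh(0.1886, 0.0609) = 0.1277
Iteration 2: beta = 0.3333, y = 0.1277 + 0.3333*(0.1277 + 0.7119) = 0.4076
  grad(y) = -4.2939, v = y - alpha*grad = 0.6012
  prox(v) = soft_thresh(0.6012, 0.0609) = 0.5403
Iteration 3: beta = 0.5, y = 0.5403 + 0.5*(0.5403 - 0.1277) = 0.7467
  grad(y) = 0.4534, v = y - alpha*grad = 0.7262
  prox(v) = soft_thresh(0.7262, 0.0609) = 0.6653
Iteration 4: beta = 0.6, y = 0.6653 + 0.6*(0.6653 - 0.5403) = 0.7403
  grad(y) = 0.3646, v = y - alpha*grad = 0.7239
  prox(v) = soft_thresh(0.7239, 0.0609) = 0.663
f(x_4) = 7*0.663^2 - 10*0.663 + 1.35*|0.663| = -2.658


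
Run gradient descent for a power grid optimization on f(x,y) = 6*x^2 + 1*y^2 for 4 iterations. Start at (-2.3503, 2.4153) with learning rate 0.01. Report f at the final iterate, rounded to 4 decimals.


Gradient descent on f(x,y) = 6*x^2 + 1*y^2.
Starting point: (-2.3503, 2.4153), alpha = 0.01
Step 1: grad_x = 2*6*-2.3503 = -28.2036, grad_y = 2*1*2.4153 = 4.8306
  x_1 = -2.3503 - 0.01*-28.2036 = -2.0683
  y_1 = 2.4153 - 0.01*4.8306 = 2.367
Step 2: grad_x = 2*6*-2.0683 = -24.8192, grad_y = 2*1*2.367 = 4.734
  x_2 = -2.0683 - 0.01*-24.8192 = -1.8201
  y_2 = 2.367 - 0.01*4.734 = 2.3197
Step 3: grad_x = 2*6*-1.8201 = -21.8409, grad_y = 2*1*2.3197 = 4.6393
  x_3 = -1.8201 - 0.01*-21.8409 = -1.6017
  y_3 = 2.3197 - 0.01*4.6393 = 2.2733
Step 4: grad_x = 2*6*-1.6017 = -19.22, grad_y = 2*1*2.2733 = 4.5465
  x_4 = -1.6017 - 0.01*-19.22 = -1.4095
  y_4 = 2.2733 - 0.01*4.5465 = 2.2278
f(-1.4095, 2.2278) = 6*(-1.4095)^2 + 1*2.2278^2 = 16.8826


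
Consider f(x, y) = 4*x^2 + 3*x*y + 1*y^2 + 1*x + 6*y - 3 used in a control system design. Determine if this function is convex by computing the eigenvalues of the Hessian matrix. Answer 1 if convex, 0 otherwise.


The Hessian of f(x,y) = 4*x^2 + 3*x*y + 1*y^2 + 1*x + 6*y - 3 is:
H = [[8, 3], [3, 2]]
Trace = 8 + 2 = 10
Determinant = 8*2 - (3)^2 = 7
Discriminant = (10)^2 - 4*7 = 72.0
Eigenvalues: lambda_1 = 0.7574, lambda_2 = 9.2426
The function is convex.

1


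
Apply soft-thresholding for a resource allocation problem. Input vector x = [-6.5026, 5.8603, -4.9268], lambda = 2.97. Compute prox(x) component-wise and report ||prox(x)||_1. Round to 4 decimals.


Soft-thresholding with lambda = 2.97:
prox(-6.5026) = sign(-6.5026)*max(|-6.5026| - 2.97, 0) = -3.5326
prox(5.8603) = sign(5.8603)*max(|5.8603| - 2.97, 0) = 2.8903
prox(-4.9268) = sign(-4.9268)*max(|-4.9268| - 2.97, 0) = -1.9568
prox(x) = [-3.5326, 2.8903, -1.9568]
||prox(x)||_1 = 3.5326 + 2.8903 + 1.9568 = 8.3797


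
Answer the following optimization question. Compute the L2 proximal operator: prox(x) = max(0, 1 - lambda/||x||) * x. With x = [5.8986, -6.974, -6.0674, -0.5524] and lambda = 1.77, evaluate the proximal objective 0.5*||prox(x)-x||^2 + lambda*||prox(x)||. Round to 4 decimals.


Step 1: Compute ||x||.
||x|| = 10.9795
Step 2: Compute scaling factor.
scale = max(0, 1 - 1.77/10.9795) = 0.8388
Step 3: prox(x) = [4.9477, -5.8497, -5.0893, -0.4633]
||prox(x)|| = 9.2095
Step 4: Proximal objective.
0.5*||prox-x||^2 = 1.5665
lambda*||prox|| = 16.3008
Total = 17.8672


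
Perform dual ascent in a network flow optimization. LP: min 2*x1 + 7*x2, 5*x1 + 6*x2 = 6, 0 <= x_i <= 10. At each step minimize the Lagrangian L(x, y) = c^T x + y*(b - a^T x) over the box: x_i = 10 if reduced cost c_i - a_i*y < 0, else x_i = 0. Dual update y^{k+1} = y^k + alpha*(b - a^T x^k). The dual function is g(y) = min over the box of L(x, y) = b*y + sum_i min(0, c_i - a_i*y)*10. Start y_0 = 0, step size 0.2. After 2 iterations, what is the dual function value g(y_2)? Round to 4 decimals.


Dual ascent for LP: min 2*x1 + 7*x2, 5*x1 + 6*x2 = 6, 0 <= x_i <= 10
Step 1: y^k = 0.0, reduced costs: (2.0, 7.0)
  x^k = (0.0, 0.0), subgradient = b - a^T x = 6.0
  y^{k+1} = 0.0 + 0.2*6.0 = 1.2
Step 2: y^k = 1.2, reduced costs: (-4.0, -0.2)
  x^k = (10.0, 10.0), subgradient = b - a^T x = -104.0
  y^{k+1} = 1.2 + 0.2*-104.0 = -19.6
Dual objective at y_2 = -19.6: reduced costs (100.0, 124.6), box minimizer x = (0.0, 0.0)
g(y_2) = b*y + (c1 - a1*y)*x1 + (c2 - a2*y)*x2 = 6*(-19.6) + 100.0*0.0 + 124.6*0.0 = -117.6 + 0.0 + 0.0 = -117.6


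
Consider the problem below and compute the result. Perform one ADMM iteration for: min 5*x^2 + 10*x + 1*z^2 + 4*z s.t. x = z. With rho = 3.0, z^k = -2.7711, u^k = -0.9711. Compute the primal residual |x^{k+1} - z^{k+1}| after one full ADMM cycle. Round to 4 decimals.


ADMM iteration with rho = 3.0, z^k = -2.7711, u^k = -0.9711
Step 1: x-update.
Minimize 5*x^2 + 10*x + (3.0/2)*(x + 2.7711 - 0.9711)^2
FOC: (2*5 + 3.0)*x = -10 + 3.0*(-2.7711 + 0.9711)
x^{k+1} = -1.1846
Step 2: z-update.
Minimize 1*z^2 + 4*z + (3.0/2)*(-1.1846 - z - 0.9711)^2
FOC: (2*1 + 3.0)*z = -4 + 3.0*(-1.1846 - 0.9711)
z^{k+1} = -2.0934
Step 3: u-update.
u^{k+1} = -0.9711 - 1.1846 + 2.0934 = -0.0623
Step 4: Primal residual = |-1.1846 + 2.0934| = 0.9088


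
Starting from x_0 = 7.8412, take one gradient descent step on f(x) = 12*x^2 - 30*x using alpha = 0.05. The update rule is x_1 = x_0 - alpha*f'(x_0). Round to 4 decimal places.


We compute the gradient at x_0 and apply the update.
f'(x) = 24*x - 30
f'(7.8412) = 24*7.8412 - 30 = 158.1888
x_1 = 7.8412 - 0.05*158.1888 = -0.0682


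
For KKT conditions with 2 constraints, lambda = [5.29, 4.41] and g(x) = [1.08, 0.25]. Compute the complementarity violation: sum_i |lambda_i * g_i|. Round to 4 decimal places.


KKT complementary slackness check:
lambda_1 * g_1 = 5.29 * 1.08 = 5.7132
lambda_2 * g_2 = 4.41 * 0.25 = 1.1025
Total violation = 5.7132 + 1.1025 = 6.8157


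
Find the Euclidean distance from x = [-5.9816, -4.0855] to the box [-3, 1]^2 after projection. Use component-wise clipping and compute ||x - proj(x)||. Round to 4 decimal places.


Project each component onto [-3, 1].
clip(-5.9816) = -3.0, clip(-4.0855) = -3.0
Projection = [-3.0, -3.0]
Squared diffs: [8.8899, 1.1783]
Distance = sqrt(10.0682) = 3.1731


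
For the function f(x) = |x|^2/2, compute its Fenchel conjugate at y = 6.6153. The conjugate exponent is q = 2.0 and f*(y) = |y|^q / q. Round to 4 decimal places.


The conjugate exponent q satisfies 1/p + 1/q = 1.
p = 2, so q = 2/(2 - 1) = 2.0
|y|^q = 6.6153^2.0 = 43.7622
f*(6.6153) = 43.7622 / 2.0 = 21.8811


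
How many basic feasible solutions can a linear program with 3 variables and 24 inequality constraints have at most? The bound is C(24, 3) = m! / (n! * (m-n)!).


Each vertex corresponds to some choice of n active constraints out of m, so the number of vertices is at most C(m, n) = m! / (n!(m-n)!).
m = 24, n = 3
Numerator: 24 * 23 * 22
Denominator: 3! = 6
C(24, 3) = 2024


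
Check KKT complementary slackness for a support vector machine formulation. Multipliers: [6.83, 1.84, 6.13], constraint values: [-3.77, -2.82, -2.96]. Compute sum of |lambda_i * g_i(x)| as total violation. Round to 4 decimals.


KKT complementary slackness check:
lambda_1 * g_1 = 6.83 * -3.77 = -25.7491
lambda_2 * g_2 = 1.84 * -2.82 = -5.1888
lambda_3 * g_3 = 6.13 * -2.96 = -18.1448
Total violation = 25.7491 + 5.1888 + 18.1448 = 49.0827


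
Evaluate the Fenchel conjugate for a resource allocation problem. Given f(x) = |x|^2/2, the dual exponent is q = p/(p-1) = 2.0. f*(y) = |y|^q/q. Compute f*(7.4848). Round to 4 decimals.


The conjugate exponent q satisfies 1/p + 1/q = 1.
p = 2, so q = 2/(2 - 1) = 2.0
|y|^q = 7.4848^2.0 = 56.0222
f*(7.4848) = 56.0222 / 2.0 = 28.0111


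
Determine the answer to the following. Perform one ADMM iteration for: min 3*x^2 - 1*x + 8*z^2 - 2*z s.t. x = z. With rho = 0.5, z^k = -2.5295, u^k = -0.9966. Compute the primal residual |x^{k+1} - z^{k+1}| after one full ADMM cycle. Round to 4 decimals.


ADMM iteration with rho = 0.5, z^k = -2.5295, u^k = -0.9966
Step 1: x-update.
Minimize 3*x^2 - 1*x + (0.5/2)*(x + 2.5295 - 0.9966)^2
FOC: (2*3 + 0.5)*x = 1 + 0.5*(-2.5295 + 0.9966)
x^{k+1} = 0.0359
Step 2: z-update.
Minimize 8*z^2 - 2*z + (0.5/2)*(0.0359 - z - 0.9966)^2
FOC: (2*8 + 0.5)*z = 2 + 0.5*(0.0359 - 0.9966)
z^{k+1} = 0.0921
Step 3: u-update.
u^{k+1} = -0.9966 + 0.0359 - 0.0921 = -1.0528
Step 4: Primal residual = |0.0359 - 0.0921| = 0.0562


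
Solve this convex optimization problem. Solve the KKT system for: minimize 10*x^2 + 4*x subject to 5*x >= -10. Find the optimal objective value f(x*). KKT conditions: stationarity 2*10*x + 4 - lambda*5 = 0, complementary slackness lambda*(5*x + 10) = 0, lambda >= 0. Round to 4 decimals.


Step 1: Try lambda = 0 (constraint inactive).
Stationarity: 2*10*x + 4 = 0
x* = -4/(2*10) = -0.2
Check constraint: 5*-0.2 = -1.0 >= -10 -- satisfied.
Step 2: Compute optimal value.
f(x*) = 10*(-0.2)^2 + 4*(-0.2) = -0.4


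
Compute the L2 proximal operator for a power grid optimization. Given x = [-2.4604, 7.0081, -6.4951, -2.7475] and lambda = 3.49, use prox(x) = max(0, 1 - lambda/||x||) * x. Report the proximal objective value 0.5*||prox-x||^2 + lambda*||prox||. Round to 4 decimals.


Step 1: Compute ||x||.
||x|| = 10.2422
Step 2: Compute scaling factor.
scale = max(0, 1 - 3.49/10.2422) = 0.6593
Step 3: prox(x) = [-1.622, 4.6201, -4.2819, -1.8113]
||prox(x)|| = 6.7522
Step 4: Proximal objective.
0.5*||prox-x||^2 = 6.0901
lambda*||prox|| = 23.5652
Total = 29.6551


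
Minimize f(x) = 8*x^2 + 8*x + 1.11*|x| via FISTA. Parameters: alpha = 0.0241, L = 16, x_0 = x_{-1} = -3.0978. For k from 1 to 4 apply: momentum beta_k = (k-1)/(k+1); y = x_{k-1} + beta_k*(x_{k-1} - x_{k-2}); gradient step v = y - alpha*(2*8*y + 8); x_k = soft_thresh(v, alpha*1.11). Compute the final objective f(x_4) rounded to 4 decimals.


FISTA on f(x) = 8*x^2 + 8*x + 1.11*|x|
L = 16, alpha = 0.0241
Iteration 1: beta = 0.0, y = -3.0978 + 0.0*(-3.0978 + 3.0978) = -3.0978
  grad(y) = -41.5648, v = y - alpha*grad = -2.0961
  prox(v) = soft_thresh(-2.0961, 0.0268) = -2.0693
Iteration 2: beta = 0.3333, y = -2.0693 + 0.3333*(-2.0693 + 3.0978) = -1.7265
  grad(y) = -19.6243, v = y - alpha*grad = -1.2536
  prox(v) = soft_thresh(-1.2536, 0.0268) = -1.2268
Iteration 3: beta = 0.5, y = -1.2268 + 0.5*(-1.2268 + 2.0693) = -0.8056
  grad(y) = -4.889, v = y - alpha*grad = -0.6877
  prox(v) = soft_thresh(-0.6877, 0.0268) = -0.661
Iteration 4: beta = 0.6, y = -0.661 + 0.6*(-0.661 + 1.2268) = -0.3215
  grad(y) = 2.8562, v = y - alpha*grad = -0.3903
  prox(v) = soft_thresh(-0.3903, 0.0268) = -0.3636
f(x_4) = 8*(-0.3636)^2 + 8*(-0.3636) + 1.11*|-0.3636| = -1.4475


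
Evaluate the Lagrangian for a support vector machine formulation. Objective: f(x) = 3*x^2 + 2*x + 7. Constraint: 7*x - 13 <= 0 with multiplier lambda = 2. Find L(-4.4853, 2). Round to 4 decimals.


Step 1: Evaluate f(x).
f(-4.4853) = 3*(-4.4853)^2 + 2*(-4.4853) + 7 = 58.3831
Step 2: Evaluate g(x).
g(-4.4853) = 7*-4.4853 - 13 = -44.3971
Step 3: Compute Lagrangian.
L = 58.3831 + 2*-44.3971 = -30.4111


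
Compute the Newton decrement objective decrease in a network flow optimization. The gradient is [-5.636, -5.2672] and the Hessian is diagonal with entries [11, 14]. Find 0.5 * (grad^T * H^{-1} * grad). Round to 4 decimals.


Step 1: H is diagonal, so H^(-1) * g = [-0.5124, -0.3762].
Step 2: g^T H^(-1) g = sum_i g_i^2 / H_ii
  = (-5.636)^2/11 + (-5.2672)^2/14
  = 2.8877 + 1.9817 = 4.8694
Step 3: Objective decrease = 0.5 * g^T H^(-1) g = 2.4347


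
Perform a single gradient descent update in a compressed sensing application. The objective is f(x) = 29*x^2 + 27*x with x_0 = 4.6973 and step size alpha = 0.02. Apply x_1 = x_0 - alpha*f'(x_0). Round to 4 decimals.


We compute the gradient at x_0 and apply the update.
f'(x) = 58*x + 27
f'(4.6973) = 58*4.6973 + 27 = 299.4434
x_1 = 4.6973 - 0.02*299.4434 = -1.2916


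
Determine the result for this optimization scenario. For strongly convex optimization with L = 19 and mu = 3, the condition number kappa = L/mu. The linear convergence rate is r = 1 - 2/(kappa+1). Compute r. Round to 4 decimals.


Step 1: Compute the condition number.
kappa = L/mu = 19/3 = 6.3333
Step 2: Compute the convergence rate.
r = 1 - 2/(kappa + 1) = 1 - 2*mu/(L + mu) = (L - mu)/(L + mu) = 16/22 = 0.7273


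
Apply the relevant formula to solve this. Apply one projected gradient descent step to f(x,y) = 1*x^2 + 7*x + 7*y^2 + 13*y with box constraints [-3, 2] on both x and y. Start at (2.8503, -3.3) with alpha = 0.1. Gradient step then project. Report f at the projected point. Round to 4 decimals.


Step 1: Compute gradient at (2.8503, -3.3).
grad_x = 2*1*2.8503 + 7 = 12.7006
grad_y = 2*7*-3.3 + 13 = -33.2
Step 2: Gradient step.
x_raw = 2.8503 - 0.1*12.7006 = 1.5802
y_raw = -3.3 - 0.1*-33.2 = 0.02
Step 3: Project onto [-3, 2].
x_proj = clip(1.5802) = 1.5802
y_proj = clip(0.02) = 0.02
Step 4: Evaluate f.
f(1.5802, 0.02) = 13.8216


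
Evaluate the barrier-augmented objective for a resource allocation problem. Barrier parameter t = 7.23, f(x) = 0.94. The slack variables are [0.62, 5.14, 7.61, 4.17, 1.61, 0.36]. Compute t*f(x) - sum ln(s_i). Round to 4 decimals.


Step 1: Compute log-barrier.
ln values: [-0.478, 1.6371, 2.0295, 1.4279, 0.4762, -1.0217]
phi = -(-0.478 + 1.6371 + 2.0295 + 1.4279 + 0.4762 - 1.0217) = -4.071
Step 2: Compute augmented objective.
t*f(x) = 7.23*0.94 = 6.7962
Total = 6.7962 - 4.071 = 2.7252


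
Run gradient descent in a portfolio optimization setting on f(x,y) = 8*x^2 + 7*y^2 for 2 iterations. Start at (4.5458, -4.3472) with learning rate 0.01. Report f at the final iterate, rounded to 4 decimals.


Gradient descent on f(x,y) = 8*x^2 + 7*y^2.
Starting point: (4.5458, -4.3472), alpha = 0.01
Step 1: grad_x = 2*8*4.5458 = 72.7328, grad_y = 2*7*-4.3472 = -60.8608
  x_1 = 4.5458 - 0.01*72.7328 = 3.8185
  y_1 = -4.3472 - 0.01*-60.8608 = -3.7386
Step 2: grad_x = 2*8*3.8185 = 61.0956, grad_y = 2*7*-3.7386 = -52.3403
  x_2 = 3.8185 - 0.01*61.0956 = 3.2075
  y_2 = -3.7386 - 0.01*-52.3403 = -3.2152
f(3.2075, -3.2152) = 8*3.2075^2 + 7*(-3.2152)^2 = 154.6674


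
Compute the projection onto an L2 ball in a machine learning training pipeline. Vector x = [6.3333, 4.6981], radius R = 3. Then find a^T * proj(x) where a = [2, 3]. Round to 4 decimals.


Step 1: Compute ||x|| (intermediates to 6 decimals).
||x|| = sqrt(6.3333^2 + 4.6981^2) = 7.885609
Step 2: Project.
Since ||x|| > R, scale = R/||x|| = 3/7.885609 = 0.38044, proj(x) = scale * x
proj(x) = [2.409441, 1.787345]
Step 3: Dot product.
a^T * proj(x) = 2*2.409441 + 3*1.787345 = 10.1809


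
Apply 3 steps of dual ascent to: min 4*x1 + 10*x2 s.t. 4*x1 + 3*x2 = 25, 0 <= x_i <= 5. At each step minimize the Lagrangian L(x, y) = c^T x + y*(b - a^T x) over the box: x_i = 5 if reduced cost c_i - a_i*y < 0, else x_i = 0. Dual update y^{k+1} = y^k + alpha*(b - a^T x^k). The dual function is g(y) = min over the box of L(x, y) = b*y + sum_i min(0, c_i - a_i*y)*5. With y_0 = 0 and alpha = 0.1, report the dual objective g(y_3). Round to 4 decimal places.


Dual ascent for LP: min 4*x1 + 10*x2, 4*x1 + 3*x2 = 25, 0 <= x_i <= 5
Step 1: y^k = 0.0, reduced costs: (4.0, 10.0)
  x^k = (0.0, 0.0), subgradient = b - a^T x = 25.0
  y^{k+1} = 0.0 + 0.1*25.0 = 2.5
Step 2: y^k = 2.5, reduced costs: (-6.0, 2.5)
  x^k = (5.0, 0.0), subgradient = b - a^T x = 5.0
  y^{k+1} = 2.5 + 0.1*5.0 = 3.0
Step 3: y^k = 3.0, reduced costs: (-8.0, 1.0)
  x^k = (5.0, 0.0), subgradient = b - a^T x = 5.0
  y^{k+1} = 3.0 + 0.1*5.0 = 3.5
Dual objective at y_3 = 3.5: reduced costs (-10.0, -0.5), box minimizer x = (5.0, 5.0)
g(y_3) = b*y + (c1 - a1*y)*x1 + (c2 - a2*y)*x2 = 25*3.5 + (-10.0)*5.0 + (-0.5)*5.0 = 87.5 - 50.0 - 2.5 = 35.0


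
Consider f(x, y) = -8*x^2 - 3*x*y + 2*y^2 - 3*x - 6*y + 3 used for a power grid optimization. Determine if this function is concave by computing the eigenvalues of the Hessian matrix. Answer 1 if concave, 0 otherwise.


The Hessian of f(x,y) = -8*x^2 - 3*x*y + 2*y^2 - 3*x - 6*y + 3 is:
H = [[-16, -3], [-3, 4]]
Trace = -16 + 4 = -12
Determinant = -16*4 - (-3)^2 = -73
Discriminant = (-12)^2 - 4*-73 = 436.0
Eigenvalues: lambda_1 = -16.4403, lambda_2 = 4.4403
The function is not concave.

0


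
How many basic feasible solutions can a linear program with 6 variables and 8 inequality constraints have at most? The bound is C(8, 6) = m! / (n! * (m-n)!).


Each vertex corresponds to some choice of n active constraints out of m, so the number of vertices is at most C(m, n) = m! / (n!(m-n)!).
m = 8, n = 6
Numerator: 8 * 7 * 6 * 5 * 4 * 3
Denominator: 6! = 720
C(8, 6) = 28


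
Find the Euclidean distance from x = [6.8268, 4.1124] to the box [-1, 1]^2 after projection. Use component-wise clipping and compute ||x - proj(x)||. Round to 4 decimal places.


Project each component onto [-1, 1].
clip(6.8268) = 1.0, clip(4.1124) = 1.0
Projection = [1.0, 1.0]
Squared diffs: [33.9516, 9.687]
Distance = sqrt(43.6386) = 6.606


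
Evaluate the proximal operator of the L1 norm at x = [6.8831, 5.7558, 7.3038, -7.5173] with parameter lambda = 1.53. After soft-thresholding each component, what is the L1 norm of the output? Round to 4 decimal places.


Soft-thresholding with lambda = 1.53:
prox(6.8831) = sign(6.8831)*max(|6.8831| - 1.53, 0) = 5.3531
prox(5.7558) = sign(5.7558)*max(|5.7558| - 1.53, 0) = 4.2258
prox(7.3038) = sign(7.3038)*max(|7.3038| - 1.53, 0) = 5.7738
prox(-7.5173) = sign(-7.5173)*max(|-7.5173| - 1.53, 0) = -5.9873
prox(x) = [5.3531, 4.2258, 5.7738, -5.9873]
||prox(x)||_1 = 5.3531 + 4.2258 + 5.7738 + 5.9873 = 21.34


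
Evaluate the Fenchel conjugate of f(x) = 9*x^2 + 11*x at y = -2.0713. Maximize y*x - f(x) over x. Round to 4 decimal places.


f*(y) = sup_x {y*x - a*x^2 - b*x} = sup_x {(y-b)*x - a*x^2}
FOC: (y - b) - 2a*x = 0 => x* = (y - b)/(2a)
x* = (-2.0713 - 11)/(2*9) = -0.7262
f*(-2.0713) = (y-b)^2/(4a) = (-2.0713 - 11)^2/(4*9)
= 170.8589/36 = 4.7461


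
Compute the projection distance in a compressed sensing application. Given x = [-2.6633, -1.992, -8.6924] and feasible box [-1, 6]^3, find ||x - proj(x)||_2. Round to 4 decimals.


Project each component onto [-1, 6].
clip(-2.6633) = -1.0, clip(-1.992) = -1.0, clip(-8.6924) = -1.0
Projection = [-1.0, -1.0, -1.0]
Squared diffs: [2.7666, 0.9841, 59.173]
Distance = sqrt(62.9237) = 7.9324


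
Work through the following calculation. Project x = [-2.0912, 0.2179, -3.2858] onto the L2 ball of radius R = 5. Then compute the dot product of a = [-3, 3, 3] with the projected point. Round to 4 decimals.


Step 1: Compute ||x|| (intermediates to 6 decimals).
||x|| = sqrt((-2.0912)^2 + 0.2179^2 + (-3.2858)^2) = 3.900908
Step 2: Project.
Since ||x|| <= R, proj = x (no scaling needed).
proj(x) = [-2.0912, 0.2179, -3.2858]
Step 3: Dot product.
a^T * proj(x) = -3*(-2.0912) + 3*0.2179 + 3*(-3.2858) = -2.9301


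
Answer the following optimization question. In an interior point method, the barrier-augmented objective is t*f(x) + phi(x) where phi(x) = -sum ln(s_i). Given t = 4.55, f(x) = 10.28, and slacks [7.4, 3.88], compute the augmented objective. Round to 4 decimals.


Step 1: Compute log-barrier.
ln values: [2.0015, 1.3558]
phi = -(2.0015 + 1.3558) = -3.3573
Step 2: Compute augmented objective.
t*f(x) = 4.55*10.28 = 46.774
Total = 46.774 - 3.3573 = 43.4167


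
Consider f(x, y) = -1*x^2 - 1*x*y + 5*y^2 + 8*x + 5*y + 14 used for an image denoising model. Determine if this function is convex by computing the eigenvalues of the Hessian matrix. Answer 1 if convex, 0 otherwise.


The Hessian of f(x,y) = -1*x^2 - 1*x*y + 5*y^2 + 8*x + 5*y + 14 is:
H = [[-2, -1], [-1, 10]]
Trace = -2 + 10 = 8
Determinant = -2*10 - (-1)^2 = -21
Discriminant = (8)^2 - 4*-21 = 148.0
Eigenvalues: lambda_1 = -2.0828, lambda_2 = 10.0828
The function is not convex.

0


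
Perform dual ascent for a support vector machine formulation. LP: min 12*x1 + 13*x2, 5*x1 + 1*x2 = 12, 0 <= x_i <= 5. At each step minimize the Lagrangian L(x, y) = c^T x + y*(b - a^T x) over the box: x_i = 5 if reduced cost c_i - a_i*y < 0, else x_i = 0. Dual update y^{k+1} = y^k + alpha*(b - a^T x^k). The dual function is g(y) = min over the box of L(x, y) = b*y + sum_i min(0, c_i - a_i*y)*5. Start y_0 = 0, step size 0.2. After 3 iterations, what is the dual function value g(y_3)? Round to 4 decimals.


Dual ascent for LP: min 12*x1 + 13*x2, 5*x1 + 1*x2 = 12, 0 <= x_i <= 5
Step 1: y^k = 0.0, reduced costs: (12.0, 13.0)
  x^k = (0.0, 0.0), subgradient = b - a^T x = 12.0
  y^{k+1} = 0.0 + 0.2*12.0 = 2.4
Step 2: y^k = 2.4, reduced costs: (0.0, 10.6)
  x^k = (0.0, 0.0), subgradient = b - a^T x = 12.0
  y^{k+1} = 2.4 + 0.2*12.0 = 4.8
Step 3: y^k = 4.8, reduced costs: (-12.0, 8.2)
  x^k = (5.0, 0.0), subgradient = b - a^T x = -13.0
  y^{k+1} = 4.8 + 0.2*-13.0 = 2.2
Dual objective at y_3 = 2.2: reduced costs (1.0, 10.8), box minimizer x = (0.0, 0.0)
g(y_3) = b*y + (c1 - a1*y)*x1 + (c2 - a2*y)*x2 = 12*2.2 + 1.0*0.0 + 10.8*0.0 = 26.4 + 0.0 + 0.0 = 26.4
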